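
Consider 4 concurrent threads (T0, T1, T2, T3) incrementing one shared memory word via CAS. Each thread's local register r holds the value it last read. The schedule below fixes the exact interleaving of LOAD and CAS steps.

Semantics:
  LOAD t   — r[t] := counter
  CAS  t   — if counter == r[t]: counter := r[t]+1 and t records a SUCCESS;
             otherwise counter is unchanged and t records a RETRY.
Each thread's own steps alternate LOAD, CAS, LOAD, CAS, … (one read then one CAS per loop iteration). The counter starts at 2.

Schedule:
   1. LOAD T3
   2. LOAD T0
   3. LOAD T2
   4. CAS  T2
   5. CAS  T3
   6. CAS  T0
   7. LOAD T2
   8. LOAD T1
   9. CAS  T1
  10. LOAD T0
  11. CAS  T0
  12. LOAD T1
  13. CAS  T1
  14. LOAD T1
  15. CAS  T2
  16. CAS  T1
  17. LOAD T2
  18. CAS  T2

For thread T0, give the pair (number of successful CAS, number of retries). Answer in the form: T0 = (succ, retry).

#1 T3 reads 2
#2 T0 reads 2
#3 T2 reads 2
#4 T2 CAS(2→3) writes; counter now 3
#5 T3 CAS(2→3) fails; counter now 3
#6 T0 CAS(2→3) fails; counter now 3
#7 T2 reads 3
#8 T1 reads 3
#9 T1 CAS(3→4) writes; counter now 4
#10 T0 reads 4
#11 T0 CAS(4→5) writes; counter now 5
#12 T1 reads 5
#13 T1 CAS(5→6) writes; counter now 6
#14 T1 reads 6
#15 T2 CAS(3→4) fails; counter now 6
#16 T1 CAS(6→7) writes; counter now 7
#17 T2 reads 7
#18 T2 CAS(7→8) writes; counter now 8

T0 = (1, 1)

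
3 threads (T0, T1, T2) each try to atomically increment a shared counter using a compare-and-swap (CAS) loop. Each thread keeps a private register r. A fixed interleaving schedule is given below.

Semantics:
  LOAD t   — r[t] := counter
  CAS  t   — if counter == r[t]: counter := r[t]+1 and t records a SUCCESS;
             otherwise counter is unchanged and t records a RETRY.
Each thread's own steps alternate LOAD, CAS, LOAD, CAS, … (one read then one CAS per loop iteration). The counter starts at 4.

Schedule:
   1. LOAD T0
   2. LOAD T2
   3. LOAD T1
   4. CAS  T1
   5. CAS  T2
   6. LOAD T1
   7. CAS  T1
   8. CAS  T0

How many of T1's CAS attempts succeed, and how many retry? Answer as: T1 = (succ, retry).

   1) LOAD T0:  M=4  r_T0=4
   2) LOAD T2:  M=4  r_T2=4
   3) LOAD T1:  M=4  r_T1=4
   4) CAS  T1:  M=5  r_T1=4 ✓
   5) CAS  T2:  M=5  r_T2=4 ✗
   6) LOAD T1:  M=5  r_T1=5
   7) CAS  T1:  M=6  r_T1=5 ✓
   8) CAS  T0:  M=6  r_T0=4 ✗

T1 = (2, 0)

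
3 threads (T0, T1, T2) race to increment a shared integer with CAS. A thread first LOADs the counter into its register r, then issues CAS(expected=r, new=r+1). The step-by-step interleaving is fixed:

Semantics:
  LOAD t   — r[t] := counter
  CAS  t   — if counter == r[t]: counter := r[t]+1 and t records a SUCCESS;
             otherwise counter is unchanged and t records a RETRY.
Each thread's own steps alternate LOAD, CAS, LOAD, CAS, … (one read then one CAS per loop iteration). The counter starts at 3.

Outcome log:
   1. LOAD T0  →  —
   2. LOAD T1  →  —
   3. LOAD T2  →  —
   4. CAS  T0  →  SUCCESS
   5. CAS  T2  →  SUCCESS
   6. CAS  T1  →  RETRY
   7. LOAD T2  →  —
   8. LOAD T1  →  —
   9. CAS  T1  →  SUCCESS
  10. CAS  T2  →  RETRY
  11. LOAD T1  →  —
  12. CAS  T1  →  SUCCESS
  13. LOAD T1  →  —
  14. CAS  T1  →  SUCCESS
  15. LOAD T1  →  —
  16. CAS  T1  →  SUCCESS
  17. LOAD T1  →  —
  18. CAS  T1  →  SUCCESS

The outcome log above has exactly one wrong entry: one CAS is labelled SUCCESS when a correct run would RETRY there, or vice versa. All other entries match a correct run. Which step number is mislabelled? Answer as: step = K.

step = 5

Reference trace:
step 1: T0 LOAD ⇒ load; ctr=3 reg=3
step 2: T1 LOAD ⇒ load; ctr=3 reg=3
step 3: T2 LOAD ⇒ load; ctr=3 reg=3
step 4: T0 CAS ⇒ ok; ctr=4 reg=3
step 5: T2 CAS ⇒ retry; ctr=4 reg=3
step 6: T1 CAS ⇒ retry; ctr=4 reg=3
step 7: T2 LOAD ⇒ load; ctr=4 reg=4
step 8: T1 LOAD ⇒ load; ctr=4 reg=4
step 9: T1 CAS ⇒ ok; ctr=5 reg=4
step 10: T2 CAS ⇒ retry; ctr=5 reg=4
step 11: T1 LOAD ⇒ load; ctr=5 reg=5
step 12: T1 CAS ⇒ ok; ctr=6 reg=5
step 13: T1 LOAD ⇒ load; ctr=6 reg=6
step 14: T1 CAS ⇒ ok; ctr=7 reg=6
step 15: T1 LOAD ⇒ load; ctr=7 reg=7
step 16: T1 CAS ⇒ ok; ctr=8 reg=7
step 17: T1 LOAD ⇒ load; ctr=8 reg=8
step 18: T1 CAS ⇒ ok; ctr=9 reg=8
Log disagrees first at step 5.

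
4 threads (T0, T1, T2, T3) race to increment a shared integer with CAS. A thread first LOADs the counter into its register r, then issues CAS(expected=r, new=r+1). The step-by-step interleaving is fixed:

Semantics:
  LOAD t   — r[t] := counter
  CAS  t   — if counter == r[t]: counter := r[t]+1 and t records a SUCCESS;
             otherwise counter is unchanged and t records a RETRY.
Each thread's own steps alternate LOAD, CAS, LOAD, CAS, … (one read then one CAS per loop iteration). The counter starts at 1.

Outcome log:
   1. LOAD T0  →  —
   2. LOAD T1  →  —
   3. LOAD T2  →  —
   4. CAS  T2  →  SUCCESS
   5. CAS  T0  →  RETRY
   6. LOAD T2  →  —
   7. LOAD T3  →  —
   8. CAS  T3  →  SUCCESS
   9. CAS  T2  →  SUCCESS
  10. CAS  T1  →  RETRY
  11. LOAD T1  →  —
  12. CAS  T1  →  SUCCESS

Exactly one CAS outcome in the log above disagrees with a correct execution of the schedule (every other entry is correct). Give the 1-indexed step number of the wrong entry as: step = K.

Re-executing:
[1] T0.load  rd  (counter 1, T0.r 1)
[2] T1.load  rd  (counter 1, T1.r 1)
[3] T2.load  rd  (counter 1, T2.r 1)
[4] T2.cas  hit  (counter 2, T2.r 1)
[5] T0.cas  miss  (counter 2, T0.r 1)
[6] T2.load  rd  (counter 2, T2.r 2)
[7] T3.load  rd  (counter 2, T3.r 2)
[8] T3.cas  hit  (counter 3, T3.r 2)
[9] T2.cas  miss  (counter 3, T2.r 2)
[10] T1.cas  miss  (counter 3, T1.r 1)
[11] T1.load  rd  (counter 3, T1.r 3)
[12] T1.cas  hit  (counter 4, T1.r 3)
Mismatch at 9.

step = 9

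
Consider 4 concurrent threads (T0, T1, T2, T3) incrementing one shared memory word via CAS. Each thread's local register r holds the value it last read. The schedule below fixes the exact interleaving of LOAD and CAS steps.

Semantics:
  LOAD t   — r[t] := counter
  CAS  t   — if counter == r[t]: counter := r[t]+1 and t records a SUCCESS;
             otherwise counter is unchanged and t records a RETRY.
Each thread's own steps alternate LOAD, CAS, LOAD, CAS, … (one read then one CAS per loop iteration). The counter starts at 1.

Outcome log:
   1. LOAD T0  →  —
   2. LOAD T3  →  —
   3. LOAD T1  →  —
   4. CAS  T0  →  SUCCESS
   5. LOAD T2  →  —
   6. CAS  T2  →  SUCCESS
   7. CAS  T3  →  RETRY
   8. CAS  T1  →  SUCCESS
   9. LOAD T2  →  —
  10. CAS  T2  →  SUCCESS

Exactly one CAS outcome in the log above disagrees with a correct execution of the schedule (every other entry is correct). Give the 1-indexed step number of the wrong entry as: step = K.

step = 8

Reference trace:
step 1: T0 LOAD ⇒ load; ctr=1 reg=1
step 2: T3 LOAD ⇒ load; ctr=1 reg=1
step 3: T1 LOAD ⇒ load; ctr=1 reg=1
step 4: T0 CAS ⇒ ok; ctr=2 reg=1
step 5: T2 LOAD ⇒ load; ctr=2 reg=2
step 6: T2 CAS ⇒ ok; ctr=3 reg=2
step 7: T3 CAS ⇒ retry; ctr=3 reg=1
step 8: T1 CAS ⇒ retry; ctr=3 reg=1
step 9: T2 LOAD ⇒ load; ctr=3 reg=3
step 10: T2 CAS ⇒ ok; ctr=4 reg=3
Flip is step 8.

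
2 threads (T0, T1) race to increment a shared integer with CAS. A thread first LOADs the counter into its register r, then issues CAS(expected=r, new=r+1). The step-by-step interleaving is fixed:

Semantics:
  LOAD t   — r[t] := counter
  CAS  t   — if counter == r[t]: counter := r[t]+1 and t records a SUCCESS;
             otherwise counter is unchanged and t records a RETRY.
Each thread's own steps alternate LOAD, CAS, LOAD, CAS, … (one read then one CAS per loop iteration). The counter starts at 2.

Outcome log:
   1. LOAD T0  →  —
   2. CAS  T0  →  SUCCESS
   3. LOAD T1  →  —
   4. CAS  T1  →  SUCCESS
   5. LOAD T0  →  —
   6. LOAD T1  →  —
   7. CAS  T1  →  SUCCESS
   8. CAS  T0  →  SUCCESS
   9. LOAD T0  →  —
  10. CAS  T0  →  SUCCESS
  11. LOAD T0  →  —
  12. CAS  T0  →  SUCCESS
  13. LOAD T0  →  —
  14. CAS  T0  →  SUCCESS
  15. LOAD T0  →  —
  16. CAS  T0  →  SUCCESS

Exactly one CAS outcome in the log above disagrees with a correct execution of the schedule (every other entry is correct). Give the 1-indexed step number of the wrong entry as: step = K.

step = 8

Correct run:
#1 T0 reads 2
#2 T0 CAS(2→3) writes; counter now 3
#3 T1 reads 3
#4 T1 CAS(3→4) writes; counter now 4
#5 T0 reads 4
#6 T1 reads 4
#7 T1 CAS(4→5) writes; counter now 5
#8 T0 CAS(4→5) fails; counter now 5
#9 T0 reads 5
#10 T0 CAS(5→6) writes; counter now 6
#11 T0 reads 6
#12 T0 CAS(6→7) writes; counter now 7
#13 T0 reads 7
#14 T0 CAS(7→8) writes; counter now 8
#15 T0 reads 8
#16 T0 CAS(8→9) writes; counter now 9
Mismatch at 8.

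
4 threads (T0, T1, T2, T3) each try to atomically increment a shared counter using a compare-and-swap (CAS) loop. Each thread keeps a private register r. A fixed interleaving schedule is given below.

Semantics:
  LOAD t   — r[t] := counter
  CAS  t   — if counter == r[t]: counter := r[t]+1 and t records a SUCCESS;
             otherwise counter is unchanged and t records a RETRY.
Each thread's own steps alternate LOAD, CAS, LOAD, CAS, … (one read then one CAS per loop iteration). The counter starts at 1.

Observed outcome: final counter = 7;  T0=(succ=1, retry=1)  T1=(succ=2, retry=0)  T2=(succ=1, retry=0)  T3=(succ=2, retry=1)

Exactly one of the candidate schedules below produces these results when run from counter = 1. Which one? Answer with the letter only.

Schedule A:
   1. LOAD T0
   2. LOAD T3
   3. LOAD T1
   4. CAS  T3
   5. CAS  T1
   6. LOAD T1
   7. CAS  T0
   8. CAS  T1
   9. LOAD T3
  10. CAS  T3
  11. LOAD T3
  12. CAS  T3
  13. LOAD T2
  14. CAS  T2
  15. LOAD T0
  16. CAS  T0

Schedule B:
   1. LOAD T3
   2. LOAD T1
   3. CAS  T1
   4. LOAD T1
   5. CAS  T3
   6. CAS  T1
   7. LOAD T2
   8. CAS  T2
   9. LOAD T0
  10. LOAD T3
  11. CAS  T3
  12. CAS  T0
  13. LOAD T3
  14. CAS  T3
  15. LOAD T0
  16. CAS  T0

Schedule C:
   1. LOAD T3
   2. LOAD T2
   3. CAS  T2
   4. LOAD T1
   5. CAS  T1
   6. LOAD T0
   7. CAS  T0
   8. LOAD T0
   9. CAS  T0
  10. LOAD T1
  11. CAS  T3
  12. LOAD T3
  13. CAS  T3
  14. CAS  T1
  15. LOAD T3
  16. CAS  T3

B

Run B:
step 1: T3 LOAD ⇒ load; ctr=1 reg=1
step 2: T1 LOAD ⇒ load; ctr=1 reg=1
step 3: T1 CAS ⇒ ok; ctr=2 reg=1
step 4: T1 LOAD ⇒ load; ctr=2 reg=2
step 5: T3 CAS ⇒ retry; ctr=2 reg=1
step 6: T1 CAS ⇒ ok; ctr=3 reg=2
step 7: T2 LOAD ⇒ load; ctr=3 reg=3
step 8: T2 CAS ⇒ ok; ctr=4 reg=3
step 9: T0 LOAD ⇒ load; ctr=4 reg=4
step 10: T3 LOAD ⇒ load; ctr=4 reg=4
step 11: T3 CAS ⇒ ok; ctr=5 reg=4
step 12: T0 CAS ⇒ retry; ctr=5 reg=4
step 13: T3 LOAD ⇒ load; ctr=5 reg=5
step 14: T3 CAS ⇒ ok; ctr=6 reg=5
step 15: T0 LOAD ⇒ load; ctr=6 reg=6
step 16: T0 CAS ⇒ ok; ctr=7 reg=6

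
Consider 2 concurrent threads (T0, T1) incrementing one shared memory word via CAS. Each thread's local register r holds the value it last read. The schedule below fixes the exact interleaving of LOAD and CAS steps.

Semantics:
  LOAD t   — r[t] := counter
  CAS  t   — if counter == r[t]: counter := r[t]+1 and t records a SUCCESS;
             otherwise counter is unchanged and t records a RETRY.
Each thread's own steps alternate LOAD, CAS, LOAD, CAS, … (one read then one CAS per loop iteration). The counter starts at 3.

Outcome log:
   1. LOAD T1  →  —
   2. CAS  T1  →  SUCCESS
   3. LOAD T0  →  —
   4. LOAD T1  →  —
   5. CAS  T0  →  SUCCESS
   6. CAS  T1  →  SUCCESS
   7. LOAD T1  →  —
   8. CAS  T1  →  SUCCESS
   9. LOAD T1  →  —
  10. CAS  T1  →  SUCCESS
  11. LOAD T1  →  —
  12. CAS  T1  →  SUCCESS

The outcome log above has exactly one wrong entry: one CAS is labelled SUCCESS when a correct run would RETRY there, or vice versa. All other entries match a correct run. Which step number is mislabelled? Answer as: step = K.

Correct run:
[1] T1.load  rd  (counter 3, T1.r 3)
[2] T1.cas  hit  (counter 4, T1.r 3)
[3] T0.load  rd  (counter 4, T0.r 4)
[4] T1.load  rd  (counter 4, T1.r 4)
[5] T0.cas  hit  (counter 5, T0.r 4)
[6] T1.cas  miss  (counter 5, T1.r 4)
[7] T1.load  rd  (counter 5, T1.r 5)
[8] T1.cas  hit  (counter 6, T1.r 5)
[9] T1.load  rd  (counter 6, T1.r 6)
[10] T1.cas  hit  (counter 7, T1.r 6)
[11] T1.load  rd  (counter 7, T1.r 7)
[12] T1.cas  hit  (counter 8, T1.r 7)
Flip is step 6.

step = 6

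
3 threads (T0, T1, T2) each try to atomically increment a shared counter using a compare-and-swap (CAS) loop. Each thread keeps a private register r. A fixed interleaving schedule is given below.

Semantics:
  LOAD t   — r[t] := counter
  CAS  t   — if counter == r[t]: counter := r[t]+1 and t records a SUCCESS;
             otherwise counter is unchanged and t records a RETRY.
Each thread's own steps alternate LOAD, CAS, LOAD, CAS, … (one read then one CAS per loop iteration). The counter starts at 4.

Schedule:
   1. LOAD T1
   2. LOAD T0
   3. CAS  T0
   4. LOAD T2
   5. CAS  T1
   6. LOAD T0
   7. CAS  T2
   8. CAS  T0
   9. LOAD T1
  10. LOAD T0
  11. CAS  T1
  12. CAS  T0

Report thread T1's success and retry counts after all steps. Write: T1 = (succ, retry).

[1] T1.load  rd  (counter 4, T1.r 4)
[2] T0.load  rd  (counter 4, T0.r 4)
[3] T0.cas  hit  (counter 5, T0.r 4)
[4] T2.load  rd  (counter 5, T2.r 5)
[5] T1.cas  miss  (counter 5, T1.r 4)
[6] T0.load  rd  (counter 5, T0.r 5)
[7] T2.cas  hit  (counter 6, T2.r 5)
[8] T0.cas  miss  (counter 6, T0.r 5)
[9] T1.load  rd  (counter 6, T1.r 6)
[10] T0.load  rd  (counter 6, T0.r 6)
[11] T1.cas  hit  (counter 7, T1.r 6)
[12] T0.cas  miss  (counter 7, T0.r 6)

T1 = (1, 1)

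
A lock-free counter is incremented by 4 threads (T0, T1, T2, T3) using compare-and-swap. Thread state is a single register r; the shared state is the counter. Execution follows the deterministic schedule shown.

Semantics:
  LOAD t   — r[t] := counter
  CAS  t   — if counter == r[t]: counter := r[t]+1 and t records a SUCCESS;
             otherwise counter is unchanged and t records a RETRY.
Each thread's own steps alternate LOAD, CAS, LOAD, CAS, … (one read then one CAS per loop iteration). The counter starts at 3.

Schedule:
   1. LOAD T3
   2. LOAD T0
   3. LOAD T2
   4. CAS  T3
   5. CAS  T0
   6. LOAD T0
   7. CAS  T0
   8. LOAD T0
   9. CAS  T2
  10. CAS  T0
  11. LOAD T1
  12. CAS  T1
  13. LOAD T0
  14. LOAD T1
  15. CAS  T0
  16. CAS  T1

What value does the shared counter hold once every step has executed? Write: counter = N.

counter = 8

[1] T3.load  rd  (counter 3, T3.r 3)
[2] T0.load  rd  (counter 3, T0.r 3)
[3] T2.load  rd  (counter 3, T2.r 3)
[4] T3.cas  hit  (counter 4, T3.r 3)
[5] T0.cas  miss  (counter 4, T0.r 3)
[6] T0.load  rd  (counter 4, T0.r 4)
[7] T0.cas  hit  (counter 5, T0.r 4)
[8] T0.load  rd  (counter 5, T0.r 5)
[9] T2.cas  miss  (counter 5, T2.r 3)
[10] T0.cas  hit  (counter 6, T0.r 5)
[11] T1.load  rd  (counter 6, T1.r 6)
[12] T1.cas  hit  (counter 7, T1.r 6)
[13] T0.load  rd  (counter 7, T0.r 7)
[14] T1.load  rd  (counter 7, T1.r 7)
[15] T0.cas  hit  (counter 8, T0.r 7)
[16] T1.cas  miss  (counter 8, T1.r 7)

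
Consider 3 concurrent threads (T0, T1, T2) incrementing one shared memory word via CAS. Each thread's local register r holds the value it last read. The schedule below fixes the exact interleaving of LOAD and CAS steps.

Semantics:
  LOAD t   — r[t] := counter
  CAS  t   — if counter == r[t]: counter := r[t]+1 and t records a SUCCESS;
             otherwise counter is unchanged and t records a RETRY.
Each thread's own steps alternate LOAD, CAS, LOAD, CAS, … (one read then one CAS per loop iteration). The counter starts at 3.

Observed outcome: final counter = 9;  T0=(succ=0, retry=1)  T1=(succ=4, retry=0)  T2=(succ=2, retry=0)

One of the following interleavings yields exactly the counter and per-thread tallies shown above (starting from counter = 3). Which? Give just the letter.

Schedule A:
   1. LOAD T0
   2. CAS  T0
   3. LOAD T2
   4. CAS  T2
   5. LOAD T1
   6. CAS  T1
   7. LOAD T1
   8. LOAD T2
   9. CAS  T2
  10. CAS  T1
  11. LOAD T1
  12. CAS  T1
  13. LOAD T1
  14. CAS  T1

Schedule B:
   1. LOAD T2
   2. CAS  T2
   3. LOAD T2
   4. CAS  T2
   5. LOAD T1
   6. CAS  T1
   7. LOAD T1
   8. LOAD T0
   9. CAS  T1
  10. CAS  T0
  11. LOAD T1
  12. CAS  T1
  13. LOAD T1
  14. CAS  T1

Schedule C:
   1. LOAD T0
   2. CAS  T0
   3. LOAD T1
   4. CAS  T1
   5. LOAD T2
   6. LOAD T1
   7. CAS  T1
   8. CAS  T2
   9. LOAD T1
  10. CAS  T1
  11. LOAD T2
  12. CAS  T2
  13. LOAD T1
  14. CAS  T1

Run B:
#1 T2 reads 3
#2 T2 CAS(3→4) writes; counter now 4
#3 T2 reads 4
#4 T2 CAS(4→5) writes; counter now 5
#5 T1 reads 5
#6 T1 CAS(5→6) writes; counter now 6
#7 T1 reads 6
#8 T0 reads 6
#9 T1 CAS(6→7) writes; counter now 7
#10 T0 CAS(6→7) fails; counter now 7
#11 T1 reads 7
#12 T1 CAS(7→8) writes; counter now 8
#13 T1 reads 8
#14 T1 CAS(8→9) writes; counter now 9

B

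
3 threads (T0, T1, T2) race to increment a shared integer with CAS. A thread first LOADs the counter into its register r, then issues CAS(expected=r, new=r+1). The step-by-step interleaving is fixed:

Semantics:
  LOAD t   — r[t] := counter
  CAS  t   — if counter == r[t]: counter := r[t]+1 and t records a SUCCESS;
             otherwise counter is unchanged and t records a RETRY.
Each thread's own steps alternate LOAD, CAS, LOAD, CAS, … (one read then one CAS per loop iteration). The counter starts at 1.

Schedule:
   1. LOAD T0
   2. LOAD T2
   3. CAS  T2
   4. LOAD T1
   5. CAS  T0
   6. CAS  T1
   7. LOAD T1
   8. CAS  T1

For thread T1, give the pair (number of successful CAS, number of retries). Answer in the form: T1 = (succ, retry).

T1 = (2, 0)

[1] T0.load  rd  (counter 1, T0.r 1)
[2] T2.load  rd  (counter 1, T2.r 1)
[3] T2.cas  hit  (counter 2, T2.r 1)
[4] T1.load  rd  (counter 2, T1.r 2)
[5] T0.cas  miss  (counter 2, T0.r 1)
[6] T1.cas  hit  (counter 3, T1.r 2)
[7] T1.load  rd  (counter 3, T1.r 3)
[8] T1.cas  hit  (counter 4, T1.r 3)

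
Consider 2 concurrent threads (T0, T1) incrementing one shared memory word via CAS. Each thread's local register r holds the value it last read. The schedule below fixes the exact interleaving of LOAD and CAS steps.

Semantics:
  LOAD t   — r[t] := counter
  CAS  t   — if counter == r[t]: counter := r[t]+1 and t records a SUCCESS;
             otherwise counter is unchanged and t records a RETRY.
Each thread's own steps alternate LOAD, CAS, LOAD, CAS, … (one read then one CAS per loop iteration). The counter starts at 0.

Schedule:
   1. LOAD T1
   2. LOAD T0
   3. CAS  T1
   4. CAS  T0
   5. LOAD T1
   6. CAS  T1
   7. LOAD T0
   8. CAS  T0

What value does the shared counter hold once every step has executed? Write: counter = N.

counter = 3

1. LOAD T1 → mem=0 r[T1]=0 [LOAD]
2. LOAD T0 → mem=0 r[T0]=0 [LOAD]
3. CAS T1 → mem=1 r[T1]=0 [OK]
4. CAS T0 → mem=1 r[T0]=0 [RETRY]
5. LOAD T1 → mem=1 r[T1]=1 [LOAD]
6. CAS T1 → mem=2 r[T1]=1 [OK]
7. LOAD T0 → mem=2 r[T0]=2 [LOAD]
8. CAS T0 → mem=3 r[T0]=2 [OK]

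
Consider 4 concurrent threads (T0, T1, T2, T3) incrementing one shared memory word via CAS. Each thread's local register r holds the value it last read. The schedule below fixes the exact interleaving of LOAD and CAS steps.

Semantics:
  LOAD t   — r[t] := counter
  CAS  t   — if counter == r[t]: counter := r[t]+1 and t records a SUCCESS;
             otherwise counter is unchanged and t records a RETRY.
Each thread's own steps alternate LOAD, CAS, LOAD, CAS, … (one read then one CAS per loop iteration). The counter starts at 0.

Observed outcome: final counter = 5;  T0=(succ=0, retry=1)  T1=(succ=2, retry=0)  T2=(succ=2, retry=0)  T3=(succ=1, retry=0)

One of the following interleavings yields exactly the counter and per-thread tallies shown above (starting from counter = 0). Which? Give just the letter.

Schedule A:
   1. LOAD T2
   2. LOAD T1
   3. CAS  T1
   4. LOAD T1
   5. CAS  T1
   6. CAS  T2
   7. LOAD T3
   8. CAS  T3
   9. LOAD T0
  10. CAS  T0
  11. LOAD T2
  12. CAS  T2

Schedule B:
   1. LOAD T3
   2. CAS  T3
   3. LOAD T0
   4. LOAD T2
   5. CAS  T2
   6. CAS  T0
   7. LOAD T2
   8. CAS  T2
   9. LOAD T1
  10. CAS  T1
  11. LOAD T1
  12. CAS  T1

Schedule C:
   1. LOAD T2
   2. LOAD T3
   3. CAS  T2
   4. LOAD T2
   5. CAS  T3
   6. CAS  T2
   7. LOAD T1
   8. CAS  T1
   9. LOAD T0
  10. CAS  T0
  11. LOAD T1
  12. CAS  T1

Tracing schedule B:
step 1: T3 LOAD ⇒ load; ctr=0 reg=0
step 2: T3 CAS ⇒ ok; ctr=1 reg=0
step 3: T0 LOAD ⇒ load; ctr=1 reg=1
step 4: T2 LOAD ⇒ load; ctr=1 reg=1
step 5: T2 CAS ⇒ ok; ctr=2 reg=1
step 6: T0 CAS ⇒ retry; ctr=2 reg=1
step 7: T2 LOAD ⇒ load; ctr=2 reg=2
step 8: T2 CAS ⇒ ok; ctr=3 reg=2
step 9: T1 LOAD ⇒ load; ctr=3 reg=3
step 10: T1 CAS ⇒ ok; ctr=4 reg=3
step 11: T1 LOAD ⇒ load; ctr=4 reg=4
step 12: T1 CAS ⇒ ok; ctr=5 reg=4

B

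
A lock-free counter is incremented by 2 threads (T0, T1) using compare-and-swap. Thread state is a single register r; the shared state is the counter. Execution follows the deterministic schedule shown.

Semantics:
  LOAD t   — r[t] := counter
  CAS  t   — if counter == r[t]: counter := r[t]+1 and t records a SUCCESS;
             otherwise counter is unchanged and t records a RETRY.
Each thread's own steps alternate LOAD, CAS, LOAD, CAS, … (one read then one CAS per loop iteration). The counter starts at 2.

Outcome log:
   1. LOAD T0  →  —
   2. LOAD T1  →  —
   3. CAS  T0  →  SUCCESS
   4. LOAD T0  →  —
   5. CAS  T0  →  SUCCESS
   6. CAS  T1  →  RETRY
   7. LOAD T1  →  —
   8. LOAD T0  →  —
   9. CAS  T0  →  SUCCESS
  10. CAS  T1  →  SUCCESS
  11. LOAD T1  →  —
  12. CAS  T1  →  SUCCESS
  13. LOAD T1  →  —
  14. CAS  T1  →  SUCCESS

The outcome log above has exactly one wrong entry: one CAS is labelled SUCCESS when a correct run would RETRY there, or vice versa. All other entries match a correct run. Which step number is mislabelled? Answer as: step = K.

Re-executing:
#1 T0 reads 2
#2 T1 reads 2
#3 T0 CAS(2→3) writes; counter now 3
#4 T0 reads 3
#5 T0 CAS(3→4) writes; counter now 4
#6 T1 CAS(2→3) fails; counter now 4
#7 T1 reads 4
#8 T0 reads 4
#9 T0 CAS(4→5) writes; counter now 5
#10 T1 CAS(4→5) fails; counter now 5
#11 T1 reads 5
#12 T1 CAS(5→6) writes; counter now 6
#13 T1 reads 6
#14 T1 CAS(6→7) writes; counter now 7
Log disagrees first at step 10.

step = 10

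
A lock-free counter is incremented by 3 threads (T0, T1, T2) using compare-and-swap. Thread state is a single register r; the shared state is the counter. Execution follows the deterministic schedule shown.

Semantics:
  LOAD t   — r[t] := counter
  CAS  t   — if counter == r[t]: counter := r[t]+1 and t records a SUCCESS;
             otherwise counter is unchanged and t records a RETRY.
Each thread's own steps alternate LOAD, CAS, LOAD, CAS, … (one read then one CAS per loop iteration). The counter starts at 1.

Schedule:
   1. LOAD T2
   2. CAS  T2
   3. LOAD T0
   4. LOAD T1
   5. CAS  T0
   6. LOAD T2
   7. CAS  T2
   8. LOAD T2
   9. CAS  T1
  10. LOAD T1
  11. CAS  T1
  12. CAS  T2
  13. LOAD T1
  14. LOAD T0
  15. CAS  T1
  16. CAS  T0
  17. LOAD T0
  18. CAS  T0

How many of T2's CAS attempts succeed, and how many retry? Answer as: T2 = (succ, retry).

[1] T2.load  rd  (counter 1, T2.r 1)
[2] T2.cas  hit  (counter 2, T2.r 1)
[3] T0.load  rd  (counter 2, T0.r 2)
[4] T1.load  rd  (counter 2, T1.r 2)
[5] T0.cas  hit  (counter 3, T0.r 2)
[6] T2.load  rd  (counter 3, T2.r 3)
[7] T2.cas  hit  (counter 4, T2.r 3)
[8] T2.load  rd  (counter 4, T2.r 4)
[9] T1.cas  miss  (counter 4, T1.r 2)
[10] T1.load  rd  (counter 4, T1.r 4)
[11] T1.cas  hit  (counter 5, T1.r 4)
[12] T2.cas  miss  (counter 5, T2.r 4)
[13] T1.load  rd  (counter 5, T1.r 5)
[14] T0.load  rd  (counter 5, T0.r 5)
[15] T1.cas  hit  (counter 6, T1.r 5)
[16] T0.cas  miss  (counter 6, T0.r 5)
[17] T0.load  rd  (counter 6, T0.r 6)
[18] T0.cas  hit  (counter 7, T0.r 6)

T2 = (2, 1)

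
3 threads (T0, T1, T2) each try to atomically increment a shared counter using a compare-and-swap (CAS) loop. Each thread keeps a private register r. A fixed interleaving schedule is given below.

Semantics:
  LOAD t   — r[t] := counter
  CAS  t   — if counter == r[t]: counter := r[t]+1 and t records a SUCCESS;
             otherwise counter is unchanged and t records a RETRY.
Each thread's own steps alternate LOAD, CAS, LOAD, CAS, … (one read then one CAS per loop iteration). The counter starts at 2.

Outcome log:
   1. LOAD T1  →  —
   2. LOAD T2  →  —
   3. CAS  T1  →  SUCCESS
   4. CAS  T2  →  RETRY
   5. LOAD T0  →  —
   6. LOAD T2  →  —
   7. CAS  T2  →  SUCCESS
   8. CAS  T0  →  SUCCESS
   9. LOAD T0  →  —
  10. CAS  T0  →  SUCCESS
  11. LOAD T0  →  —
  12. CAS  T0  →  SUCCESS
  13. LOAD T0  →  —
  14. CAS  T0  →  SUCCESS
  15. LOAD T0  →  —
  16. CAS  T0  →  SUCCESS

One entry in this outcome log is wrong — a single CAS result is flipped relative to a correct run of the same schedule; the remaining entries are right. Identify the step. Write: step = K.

Reference trace:
step 1: T1 LOAD ⇒ load; ctr=2 reg=2
step 2: T2 LOAD ⇒ load; ctr=2 reg=2
step 3: T1 CAS ⇒ ok; ctr=3 reg=2
step 4: T2 CAS ⇒ retry; ctr=3 reg=2
step 5: T0 LOAD ⇒ load; ctr=3 reg=3
step 6: T2 LOAD ⇒ load; ctr=3 reg=3
step 7: T2 CAS ⇒ ok; ctr=4 reg=3
step 8: T0 CAS ⇒ retry; ctr=4 reg=3
step 9: T0 LOAD ⇒ load; ctr=4 reg=4
step 10: T0 CAS ⇒ ok; ctr=5 reg=4
step 11: T0 LOAD ⇒ load; ctr=5 reg=5
step 12: T0 CAS ⇒ ok; ctr=6 reg=5
step 13: T0 LOAD ⇒ load; ctr=6 reg=6
step 14: T0 CAS ⇒ ok; ctr=7 reg=6
step 15: T0 LOAD ⇒ load; ctr=7 reg=7
step 16: T0 CAS ⇒ ok; ctr=8 reg=7
Flip is step 8.

step = 8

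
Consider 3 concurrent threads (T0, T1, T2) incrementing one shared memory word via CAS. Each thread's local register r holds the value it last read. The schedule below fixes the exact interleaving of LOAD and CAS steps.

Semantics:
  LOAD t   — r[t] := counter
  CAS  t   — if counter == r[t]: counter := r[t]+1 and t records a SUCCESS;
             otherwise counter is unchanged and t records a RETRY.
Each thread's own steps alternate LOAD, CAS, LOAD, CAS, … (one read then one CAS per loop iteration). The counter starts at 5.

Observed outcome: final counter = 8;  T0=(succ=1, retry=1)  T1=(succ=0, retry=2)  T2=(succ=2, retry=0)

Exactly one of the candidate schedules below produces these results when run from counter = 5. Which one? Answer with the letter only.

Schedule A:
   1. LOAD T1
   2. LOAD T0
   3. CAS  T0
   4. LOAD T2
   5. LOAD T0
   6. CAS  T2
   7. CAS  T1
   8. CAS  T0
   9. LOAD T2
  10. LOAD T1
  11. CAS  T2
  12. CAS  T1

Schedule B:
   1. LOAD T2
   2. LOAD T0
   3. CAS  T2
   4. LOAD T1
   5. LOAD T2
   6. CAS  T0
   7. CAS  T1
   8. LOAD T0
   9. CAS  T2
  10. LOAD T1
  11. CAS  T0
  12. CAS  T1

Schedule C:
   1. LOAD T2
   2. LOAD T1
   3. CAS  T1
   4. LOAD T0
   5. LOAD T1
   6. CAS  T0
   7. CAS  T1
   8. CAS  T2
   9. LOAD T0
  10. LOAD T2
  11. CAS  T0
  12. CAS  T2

Run A:
1. LOAD T1 → mem=5 r[T1]=5 [LOAD]
2. LOAD T0 → mem=5 r[T0]=5 [LOAD]
3. CAS T0 → mem=6 r[T0]=5 [OK]
4. LOAD T2 → mem=6 r[T2]=6 [LOAD]
5. LOAD T0 → mem=6 r[T0]=6 [LOAD]
6. CAS T2 → mem=7 r[T2]=6 [OK]
7. CAS T1 → mem=7 r[T1]=5 [RETRY]
8. CAS T0 → mem=7 r[T0]=6 [RETRY]
9. LOAD T2 → mem=7 r[T2]=7 [LOAD]
10. LOAD T1 → mem=7 r[T1]=7 [LOAD]
11. CAS T2 → mem=8 r[T2]=7 [OK]
12. CAS T1 → mem=8 r[T1]=7 [RETRY]

A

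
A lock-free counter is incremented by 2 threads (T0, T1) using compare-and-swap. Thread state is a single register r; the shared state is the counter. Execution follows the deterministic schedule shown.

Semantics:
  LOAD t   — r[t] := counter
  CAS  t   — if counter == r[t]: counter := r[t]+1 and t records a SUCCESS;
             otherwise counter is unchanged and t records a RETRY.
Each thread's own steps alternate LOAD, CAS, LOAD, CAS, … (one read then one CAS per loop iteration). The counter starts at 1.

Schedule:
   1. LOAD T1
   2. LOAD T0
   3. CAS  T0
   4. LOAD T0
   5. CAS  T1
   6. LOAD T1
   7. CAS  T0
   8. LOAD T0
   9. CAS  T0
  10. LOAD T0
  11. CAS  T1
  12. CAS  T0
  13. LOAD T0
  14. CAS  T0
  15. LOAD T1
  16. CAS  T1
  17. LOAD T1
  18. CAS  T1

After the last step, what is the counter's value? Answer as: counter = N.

T1 LOAD — after: cnt=1, r=1 — load
T0 LOAD — after: cnt=1, r=1 — load
T0 CAS — after: cnt=2, r=1 — ok
T0 LOAD — after: cnt=2, r=2 — load
T1 CAS — after: cnt=2, r=1 — retry
T1 LOAD — after: cnt=2, r=2 — load
T0 CAS — after: cnt=3, r=2 — ok
T0 LOAD — after: cnt=3, r=3 — load
T0 CAS — after: cnt=4, r=3 — ok
T0 LOAD — after: cnt=4, r=4 — load
T1 CAS — after: cnt=4, r=2 — retry
T0 CAS — after: cnt=5, r=4 — ok
T0 LOAD — after: cnt=5, r=5 — load
T0 CAS — after: cnt=6, r=5 — ok
T1 LOAD — after: cnt=6, r=6 — load
T1 CAS — after: cnt=7, r=6 — ok
T1 LOAD — after: cnt=7, r=7 — load
T1 CAS — after: cnt=8, r=7 — ok

counter = 8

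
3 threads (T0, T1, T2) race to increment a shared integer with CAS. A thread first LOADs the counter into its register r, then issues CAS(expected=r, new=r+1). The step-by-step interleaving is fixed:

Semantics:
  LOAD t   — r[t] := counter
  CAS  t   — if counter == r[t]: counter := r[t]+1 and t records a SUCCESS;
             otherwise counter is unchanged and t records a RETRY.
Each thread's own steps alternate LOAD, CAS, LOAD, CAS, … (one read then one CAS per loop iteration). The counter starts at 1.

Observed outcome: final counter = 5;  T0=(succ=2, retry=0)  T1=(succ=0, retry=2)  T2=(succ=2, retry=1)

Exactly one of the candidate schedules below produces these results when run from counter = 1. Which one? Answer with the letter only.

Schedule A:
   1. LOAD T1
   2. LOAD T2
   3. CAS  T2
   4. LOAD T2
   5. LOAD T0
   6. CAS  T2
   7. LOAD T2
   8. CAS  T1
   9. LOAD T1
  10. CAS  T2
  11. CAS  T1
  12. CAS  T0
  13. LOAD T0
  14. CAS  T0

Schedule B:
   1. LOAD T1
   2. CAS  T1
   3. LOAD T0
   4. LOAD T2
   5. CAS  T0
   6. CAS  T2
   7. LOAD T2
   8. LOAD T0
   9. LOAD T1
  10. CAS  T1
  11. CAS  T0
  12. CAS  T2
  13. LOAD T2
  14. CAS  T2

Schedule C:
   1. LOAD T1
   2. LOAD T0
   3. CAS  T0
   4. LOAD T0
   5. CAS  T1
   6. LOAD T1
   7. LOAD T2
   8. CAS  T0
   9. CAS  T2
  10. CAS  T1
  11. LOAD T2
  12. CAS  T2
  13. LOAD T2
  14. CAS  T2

Tracing schedule C:
[1] T1.load  rd  (counter 1, T1.r 1)
[2] T0.load  rd  (counter 1, T0.r 1)
[3] T0.cas  hit  (counter 2, T0.r 1)
[4] T0.load  rd  (counter 2, T0.r 2)
[5] T1.cas  miss  (counter 2, T1.r 1)
[6] T1.load  rd  (counter 2, T1.r 2)
[7] T2.load  rd  (counter 2, T2.r 2)
[8] T0.cas  hit  (counter 3, T0.r 2)
[9] T2.cas  miss  (counter 3, T2.r 2)
[10] T1.cas  miss  (counter 3, T1.r 2)
[11] T2.load  rd  (counter 3, T2.r 3)
[12] T2.cas  hit  (counter 4, T2.r 3)
[13] T2.load  rd  (counter 4, T2.r 4)
[14] T2.cas  hit  (counter 5, T2.r 4)

C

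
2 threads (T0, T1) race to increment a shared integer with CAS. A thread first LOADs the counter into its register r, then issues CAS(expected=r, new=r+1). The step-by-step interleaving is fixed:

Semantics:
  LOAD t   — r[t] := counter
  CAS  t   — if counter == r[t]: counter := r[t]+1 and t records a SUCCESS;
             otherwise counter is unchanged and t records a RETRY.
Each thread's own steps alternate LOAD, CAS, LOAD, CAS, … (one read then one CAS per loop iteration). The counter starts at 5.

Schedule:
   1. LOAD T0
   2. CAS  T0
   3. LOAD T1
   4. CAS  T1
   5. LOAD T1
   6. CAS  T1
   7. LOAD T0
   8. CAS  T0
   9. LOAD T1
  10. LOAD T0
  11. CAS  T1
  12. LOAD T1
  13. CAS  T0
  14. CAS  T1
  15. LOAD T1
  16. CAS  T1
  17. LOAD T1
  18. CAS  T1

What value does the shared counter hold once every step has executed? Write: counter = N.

counter = 13

step 1: T0 LOAD ⇒ load; ctr=5 reg=5
step 2: T0 CAS ⇒ ok; ctr=6 reg=5
step 3: T1 LOAD ⇒ load; ctr=6 reg=6
step 4: T1 CAS ⇒ ok; ctr=7 reg=6
step 5: T1 LOAD ⇒ load; ctr=7 reg=7
step 6: T1 CAS ⇒ ok; ctr=8 reg=7
step 7: T0 LOAD ⇒ load; ctr=8 reg=8
step 8: T0 CAS ⇒ ok; ctr=9 reg=8
step 9: T1 LOAD ⇒ load; ctr=9 reg=9
step 10: T0 LOAD ⇒ load; ctr=9 reg=9
step 11: T1 CAS ⇒ ok; ctr=10 reg=9
step 12: T1 LOAD ⇒ load; ctr=10 reg=10
step 13: T0 CAS ⇒ retry; ctr=10 reg=9
step 14: T1 CAS ⇒ ok; ctr=11 reg=10
step 15: T1 LOAD ⇒ load; ctr=11 reg=11
step 16: T1 CAS ⇒ ok; ctr=12 reg=11
step 17: T1 LOAD ⇒ load; ctr=12 reg=12
step 18: T1 CAS ⇒ ok; ctr=13 reg=12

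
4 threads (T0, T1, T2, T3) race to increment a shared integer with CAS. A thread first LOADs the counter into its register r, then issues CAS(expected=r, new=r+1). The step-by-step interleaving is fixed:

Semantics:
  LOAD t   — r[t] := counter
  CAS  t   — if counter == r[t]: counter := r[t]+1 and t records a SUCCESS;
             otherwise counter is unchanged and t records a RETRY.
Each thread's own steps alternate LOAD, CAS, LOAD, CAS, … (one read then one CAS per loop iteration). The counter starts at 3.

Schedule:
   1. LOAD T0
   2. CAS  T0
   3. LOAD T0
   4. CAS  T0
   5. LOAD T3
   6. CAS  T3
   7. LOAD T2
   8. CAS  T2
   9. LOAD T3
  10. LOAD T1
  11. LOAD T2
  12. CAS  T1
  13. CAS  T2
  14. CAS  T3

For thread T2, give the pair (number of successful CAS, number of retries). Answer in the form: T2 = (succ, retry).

T2 = (1, 1)

[1] T0.load  rd  (counter 3, T0.r 3)
[2] T0.cas  hit  (counter 4, T0.r 3)
[3] T0.load  rd  (counter 4, T0.r 4)
[4] T0.cas  hit  (counter 5, T0.r 4)
[5] T3.load  rd  (counter 5, T3.r 5)
[6] T3.cas  hit  (counter 6, T3.r 5)
[7] T2.load  rd  (counter 6, T2.r 6)
[8] T2.cas  hit  (counter 7, T2.r 6)
[9] T3.load  rd  (counter 7, T3.r 7)
[10] T1.load  rd  (counter 7, T1.r 7)
[11] T2.load  rd  (counter 7, T2.r 7)
[12] T1.cas  hit  (counter 8, T1.r 7)
[13] T2.cas  miss  (counter 8, T2.r 7)
[14] T3.cas  miss  (counter 8, T3.r 7)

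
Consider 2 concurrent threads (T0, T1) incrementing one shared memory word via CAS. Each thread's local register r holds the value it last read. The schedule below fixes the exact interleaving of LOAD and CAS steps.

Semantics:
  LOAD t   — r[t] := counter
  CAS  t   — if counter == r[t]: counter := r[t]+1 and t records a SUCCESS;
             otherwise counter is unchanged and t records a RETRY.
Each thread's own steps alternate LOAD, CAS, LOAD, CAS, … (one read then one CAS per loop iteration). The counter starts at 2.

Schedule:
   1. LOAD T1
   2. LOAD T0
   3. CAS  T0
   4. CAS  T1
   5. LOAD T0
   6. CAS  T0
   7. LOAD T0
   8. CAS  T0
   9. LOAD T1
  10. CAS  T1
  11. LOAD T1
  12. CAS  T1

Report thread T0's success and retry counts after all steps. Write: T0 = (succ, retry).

T0 = (3, 0)

   1) LOAD T1:  M=2  r_T1=2
   2) LOAD T0:  M=2  r_T0=2
   3) CAS  T0:  M=3  r_T0=2 ✓
   4) CAS  T1:  M=3  r_T1=2 ✗
   5) LOAD T0:  M=3  r_T0=3
   6) CAS  T0:  M=4  r_T0=3 ✓
   7) LOAD T0:  M=4  r_T0=4
   8) CAS  T0:  M=5  r_T0=4 ✓
   9) LOAD T1:  M=5  r_T1=5
  10) CAS  T1:  M=6  r_T1=5 ✓
  11) LOAD T1:  M=6  r_T1=6
  12) CAS  T1:  M=7  r_T1=6 ✓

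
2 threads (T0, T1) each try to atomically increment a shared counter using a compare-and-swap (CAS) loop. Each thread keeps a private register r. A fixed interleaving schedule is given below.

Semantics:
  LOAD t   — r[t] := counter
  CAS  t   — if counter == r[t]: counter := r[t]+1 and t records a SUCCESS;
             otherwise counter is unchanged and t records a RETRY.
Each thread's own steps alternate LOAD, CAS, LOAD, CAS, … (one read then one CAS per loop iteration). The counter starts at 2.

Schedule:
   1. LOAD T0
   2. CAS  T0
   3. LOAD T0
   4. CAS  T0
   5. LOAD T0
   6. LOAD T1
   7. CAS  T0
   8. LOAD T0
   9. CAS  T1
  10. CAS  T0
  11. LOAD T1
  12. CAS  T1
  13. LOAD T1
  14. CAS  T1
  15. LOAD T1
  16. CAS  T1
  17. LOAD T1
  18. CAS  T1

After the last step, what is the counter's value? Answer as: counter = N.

T0 LOAD — after: cnt=2, r=2 — load
T0 CAS — after: cnt=3, r=2 — ok
T0 LOAD — after: cnt=3, r=3 — load
T0 CAS — after: cnt=4, r=3 — ok
T0 LOAD — after: cnt=4, r=4 — load
T1 LOAD — after: cnt=4, r=4 — load
T0 CAS — after: cnt=5, r=4 — ok
T0 LOAD — after: cnt=5, r=5 — load
T1 CAS — after: cnt=5, r=4 — retry
T0 CAS — after: cnt=6, r=5 — ok
T1 LOAD — after: cnt=6, r=6 — load
T1 CAS — after: cnt=7, r=6 — ok
T1 LOAD — after: cnt=7, r=7 — load
T1 CAS — after: cnt=8, r=7 — ok
T1 LOAD — after: cnt=8, r=8 — load
T1 CAS — after: cnt=9, r=8 — ok
T1 LOAD — after: cnt=9, r=9 — load
T1 CAS — after: cnt=10, r=9 — ok

counter = 10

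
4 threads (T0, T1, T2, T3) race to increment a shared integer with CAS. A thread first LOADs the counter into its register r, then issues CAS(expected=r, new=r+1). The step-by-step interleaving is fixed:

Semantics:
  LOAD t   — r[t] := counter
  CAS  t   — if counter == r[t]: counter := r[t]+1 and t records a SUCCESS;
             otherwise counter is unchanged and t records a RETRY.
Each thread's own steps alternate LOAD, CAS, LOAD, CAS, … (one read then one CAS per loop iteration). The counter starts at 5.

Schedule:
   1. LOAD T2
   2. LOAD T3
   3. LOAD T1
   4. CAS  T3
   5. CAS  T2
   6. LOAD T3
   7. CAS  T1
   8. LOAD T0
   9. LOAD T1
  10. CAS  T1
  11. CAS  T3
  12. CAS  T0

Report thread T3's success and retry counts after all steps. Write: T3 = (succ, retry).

T3 = (1, 1)

1. LOAD T2 → mem=5 r[T2]=5 [LOAD]
2. LOAD T3 → mem=5 r[T3]=5 [LOAD]
3. LOAD T1 → mem=5 r[T1]=5 [LOAD]
4. CAS T3 → mem=6 r[T3]=5 [OK]
5. CAS T2 → mem=6 r[T2]=5 [RETRY]
6. LOAD T3 → mem=6 r[T3]=6 [LOAD]
7. CAS T1 → mem=6 r[T1]=5 [RETRY]
8. LOAD T0 → mem=6 r[T0]=6 [LOAD]
9. LOAD T1 → mem=6 r[T1]=6 [LOAD]
10. CAS T1 → mem=7 r[T1]=6 [OK]
11. CAS T3 → mem=7 r[T3]=6 [RETRY]
12. CAS T0 → mem=7 r[T0]=6 [RETRY]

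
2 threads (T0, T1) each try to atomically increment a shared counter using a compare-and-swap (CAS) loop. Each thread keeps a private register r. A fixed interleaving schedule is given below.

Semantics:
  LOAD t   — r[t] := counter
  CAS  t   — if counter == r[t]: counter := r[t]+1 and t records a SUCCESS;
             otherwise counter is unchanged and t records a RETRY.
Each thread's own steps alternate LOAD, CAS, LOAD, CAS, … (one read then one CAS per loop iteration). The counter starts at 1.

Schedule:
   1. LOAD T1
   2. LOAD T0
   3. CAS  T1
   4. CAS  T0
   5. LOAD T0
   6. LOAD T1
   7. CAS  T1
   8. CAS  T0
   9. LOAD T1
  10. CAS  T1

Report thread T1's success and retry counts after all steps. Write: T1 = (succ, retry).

1. LOAD T1 → mem=1 r[T1]=1 [LOAD]
2. LOAD T0 → mem=1 r[T0]=1 [LOAD]
3. CAS T1 → mem=2 r[T1]=1 [OK]
4. CAS T0 → mem=2 r[T0]=1 [RETRY]
5. LOAD T0 → mem=2 r[T0]=2 [LOAD]
6. LOAD T1 → mem=2 r[T1]=2 [LOAD]
7. CAS T1 → mem=3 r[T1]=2 [OK]
8. CAS T0 → mem=3 r[T0]=2 [RETRY]
9. LOAD T1 → mem=3 r[T1]=3 [LOAD]
10. CAS T1 → mem=4 r[T1]=3 [OK]

T1 = (3, 0)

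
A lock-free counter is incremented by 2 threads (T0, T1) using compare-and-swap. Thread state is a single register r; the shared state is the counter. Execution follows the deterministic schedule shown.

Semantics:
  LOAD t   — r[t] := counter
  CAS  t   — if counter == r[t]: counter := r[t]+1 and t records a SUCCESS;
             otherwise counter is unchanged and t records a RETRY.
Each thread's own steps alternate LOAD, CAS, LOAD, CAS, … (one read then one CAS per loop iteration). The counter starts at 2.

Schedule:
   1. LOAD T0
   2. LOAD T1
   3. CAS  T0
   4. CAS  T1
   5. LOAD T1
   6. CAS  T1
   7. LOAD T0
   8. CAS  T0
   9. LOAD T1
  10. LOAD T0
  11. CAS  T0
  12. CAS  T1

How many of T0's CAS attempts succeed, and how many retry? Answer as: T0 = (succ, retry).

step 1: T0 LOAD ⇒ load; ctr=2 reg=2
step 2: T1 LOAD ⇒ load; ctr=2 reg=2
step 3: T0 CAS ⇒ ok; ctr=3 reg=2
step 4: T1 CAS ⇒ retry; ctr=3 reg=2
step 5: T1 LOAD ⇒ load; ctr=3 reg=3
step 6: T1 CAS ⇒ ok; ctr=4 reg=3
step 7: T0 LOAD ⇒ load; ctr=4 reg=4
step 8: T0 CAS ⇒ ok; ctr=5 reg=4
step 9: T1 LOAD ⇒ load; ctr=5 reg=5
step 10: T0 LOAD ⇒ load; ctr=5 reg=5
step 11: T0 CAS ⇒ ok; ctr=6 reg=5
step 12: T1 CAS ⇒ retry; ctr=6 reg=5

T0 = (3, 0)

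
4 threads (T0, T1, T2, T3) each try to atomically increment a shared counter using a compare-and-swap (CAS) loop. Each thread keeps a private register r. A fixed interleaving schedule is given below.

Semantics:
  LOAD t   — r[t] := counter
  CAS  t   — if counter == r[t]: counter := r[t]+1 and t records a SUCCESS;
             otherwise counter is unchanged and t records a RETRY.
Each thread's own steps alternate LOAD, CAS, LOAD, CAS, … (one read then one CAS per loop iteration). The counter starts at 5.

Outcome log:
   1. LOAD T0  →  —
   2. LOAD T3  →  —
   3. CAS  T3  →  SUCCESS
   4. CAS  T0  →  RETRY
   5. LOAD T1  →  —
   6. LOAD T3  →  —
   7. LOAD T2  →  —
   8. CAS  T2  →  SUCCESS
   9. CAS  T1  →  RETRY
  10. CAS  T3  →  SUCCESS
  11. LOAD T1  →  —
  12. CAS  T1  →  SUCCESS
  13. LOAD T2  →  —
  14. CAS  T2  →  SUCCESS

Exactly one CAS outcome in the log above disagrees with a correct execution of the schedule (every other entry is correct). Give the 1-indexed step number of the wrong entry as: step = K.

Correct run:
T0 LOAD — after: cnt=5, r=5 — load
T3 LOAD — after: cnt=5, r=5 — load
T3 CAS — after: cnt=6, r=5 — ok
T0 CAS — after: cnt=6, r=5 — retry
T1 LOAD — after: cnt=6, r=6 — load
T3 LOAD — after: cnt=6, r=6 — load
T2 LOAD — after: cnt=6, r=6 — load
T2 CAS — after: cnt=7, r=6 — ok
T1 CAS — after: cnt=7, r=6 — retry
T3 CAS — after: cnt=7, r=6 — retry
T1 LOAD — after: cnt=7, r=7 — load
T1 CAS — after: cnt=8, r=7 — ok
T2 LOAD — after: cnt=8, r=8 — load
T2 CAS — after: cnt=9, r=8 — ok
Mismatch at 10.

step = 10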